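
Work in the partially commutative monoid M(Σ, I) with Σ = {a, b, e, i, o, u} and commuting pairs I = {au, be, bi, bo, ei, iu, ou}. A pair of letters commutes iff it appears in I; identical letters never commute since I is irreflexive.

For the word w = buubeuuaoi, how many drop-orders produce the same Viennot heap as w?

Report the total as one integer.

drop 0:b onto floor
drop 1:u onto {0:b}
drop 2:u onto {1:u}
drop 3:b onto {2:u}
drop 4:e onto {2:u}
drop 5:u onto {3:b, 4:e}
drop 6:u onto {5:u}
drop 7:a onto {3:b, 4:e}
drop 8:o onto {7:a}
drop 9:i onto {8:o}
ground layer = {0:b}
drop-orders for the pieces not yet dropped (sum over which currently-grounded one goes next):
  1 to go: {6} 1  {9} 1
  2 to go: {5,6} 1  {6,9} 2  {8,9} 1
  3 to go: {5,6,9} 3  {6,8,9} 3  {7,8,9} 1
  4 to go: {5,6,8,9} 6  {6,7,8,9} 4
  5 to go: {5,6,7,8,9} 10
  6 to go: {3,5,6,7,8,9} 10  {4,5,6,7,8,9} 10
  7 to go: {3,4,5,6,7,8,9} 20
  8 to go: {2,3,4,5,6,7,8,9} 20
  if 0:b drops first: 20 orders

20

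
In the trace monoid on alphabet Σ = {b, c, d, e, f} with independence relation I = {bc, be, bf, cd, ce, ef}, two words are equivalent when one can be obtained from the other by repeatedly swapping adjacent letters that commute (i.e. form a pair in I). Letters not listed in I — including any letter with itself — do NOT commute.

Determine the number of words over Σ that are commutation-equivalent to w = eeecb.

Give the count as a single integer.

drop 0:e onto floor
drop 1:e onto {0:e}
drop 2:e onto {1:e}
drop 3:c onto floor
drop 4:b onto floor
ground layer = {0:e, 3:c, 4:b}
drop-orders for the pieces not yet dropped (sum over which currently-grounded one goes next):
  1 to go: {2} 1  {3} 1  {4} 1
  2 to go: {1,2} 1  {2,3} 2  {2,4} 2  {3,4} 2
  3 to go: {0,1,2} 1  {1,2,3} 3  {1,2,4} 3  {2,3,4} 6
  if 0:e drops first: 12 orders
  if 3:c drops first: 4 orders
  if 4:b drops first: 4 orders
heap linearizations: 20

20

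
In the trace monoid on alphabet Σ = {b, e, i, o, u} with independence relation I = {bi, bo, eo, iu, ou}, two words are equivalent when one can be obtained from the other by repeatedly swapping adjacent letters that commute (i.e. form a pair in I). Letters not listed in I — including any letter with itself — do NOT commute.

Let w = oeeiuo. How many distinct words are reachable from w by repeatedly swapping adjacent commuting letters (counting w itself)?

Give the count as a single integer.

0(o) covers ∅
1(e) covers ∅
2(e) covers 1:e
3(i) covers 0:o, 2:e
4(u) covers 2:e
5(o) covers 3:i
floor of heap: 0:o, 1:e
completions by unplaced set U, small U first (add the entries for U minus each lowest piece of U):
  |U|=1: {4}:1  {5}:1
  |U|=2: {3,5}:1  {4,5}:2
  |U|=3: {0,3,5}:1  {3,4,5}:3
  |U|=4: {0,3,4,5}:4  {2,3,4,5}:3
  start at 0(o): 3
  start at 1(e): 7
sum over floor = 10

10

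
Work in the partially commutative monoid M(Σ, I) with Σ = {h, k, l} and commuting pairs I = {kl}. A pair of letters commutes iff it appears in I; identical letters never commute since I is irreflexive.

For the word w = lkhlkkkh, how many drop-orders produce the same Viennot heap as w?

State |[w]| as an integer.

8

drop 0:l onto floor
drop 1:k onto floor
drop 2:h onto {0:l, 1:k}
drop 3:l onto {2:h}
drop 4:k onto {2:h}
drop 5:k onto {4:k}
drop 6:k onto {5:k}
drop 7:h onto {3:l, 6:k}
ground layer = {0:l, 1:k}
drop-orders for the pieces not yet dropped (sum over which currently-grounded one goes next):
  1 to go: {7} 1
  2 to go: {3,7} 1  {6,7} 1
  3 to go: {3,6,7} 2  {5,6,7} 1
  4 to go: {3,5,6,7} 3  {4,5,6,7} 1
  5 to go: {3,4,5,6,7} 4
  6 to go: {2,3,4,5,6,7} 4
  if 0:l drops first: 4 orders
  if 1:k drops first: 4 orders
heap linearizations: 8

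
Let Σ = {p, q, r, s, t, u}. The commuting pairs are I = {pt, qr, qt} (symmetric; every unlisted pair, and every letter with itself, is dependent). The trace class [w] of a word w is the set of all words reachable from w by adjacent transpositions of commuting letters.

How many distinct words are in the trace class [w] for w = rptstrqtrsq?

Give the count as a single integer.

10

piece 0:r — minimal
piece 1:p rests on {0:r}
piece 2:t rests on {0:r}
piece 3:s rests on {1:p, 2:t}
piece 4:t rests on {3:s}
piece 5:r rests on {4:t}
piece 6:q rests on {3:s}
piece 7:t rests on {5:r}
piece 8:r rests on {7:t}
piece 9:s rests on {6:q, 8:r}
piece 10:q rests on {9:s}
minimal pieces: {0:r}
ways to finish when only these pieces remain (= sum over removing one remaining piece with nothing left below it):
  1 left: {10}→1
  2 left: {9,10}→1
  3 left: {6,9,10}→1  {8,9,10}→1
  4 left: {6,8,9,10}→2  {7,8,9,10}→1
  5 left: {5,7,8,9,10}→1  {6,7,8,9,10}→3
  6 left: {4,5,7,8,9,10}→1  {5,6,7,8,9,10}→4
  7 left: {4,5,6,7,8,9,10}→5
  8 left: {3,4,5,6,7,8,9,10}→5
  9 left: {1,3,4,5,6,7,8,9,10}→5  {2,3,4,5,6,7,8,9,10}→5
  placing 0:r first → 10 extensions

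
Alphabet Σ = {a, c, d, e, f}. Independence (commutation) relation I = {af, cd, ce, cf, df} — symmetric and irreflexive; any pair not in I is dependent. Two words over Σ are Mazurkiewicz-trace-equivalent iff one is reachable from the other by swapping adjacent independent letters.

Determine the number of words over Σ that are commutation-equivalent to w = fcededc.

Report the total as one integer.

21

0(f) covers ∅
1(c) covers ∅
2(e) covers 0:f
3(d) covers 2:e
4(e) covers 3:d
5(d) covers 4:e
6(c) covers 1:c
floor of heap: 0:f, 1:c
completions by unplaced set U, small U first (add the entries for U minus each lowest piece of U):
  |U|=1: {5}:1  {6}:1
  |U|=2: {1,6}:1  {4,5}:1  {5,6}:2
  |U|=3: {1,5,6}:3  {3,4,5}:1  {4,5,6}:3
  |U|=4: {1,4,5,6}:6  {2,3,4,5}:1  {3,4,5,6}:4
  |U|=5: {0,2,3,4,5}:1  {1,3,4,5,6}:10  {2,3,4,5,6}:5
  start at 0(f): 15
  start at 1(c): 6
sum over floor = 21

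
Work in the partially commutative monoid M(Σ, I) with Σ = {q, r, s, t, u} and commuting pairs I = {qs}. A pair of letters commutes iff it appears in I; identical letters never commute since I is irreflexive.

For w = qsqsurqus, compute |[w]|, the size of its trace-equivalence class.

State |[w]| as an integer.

6

drop 0:q onto floor
drop 1:s onto floor
drop 2:q onto {0:q}
drop 3:s onto {1:s}
drop 4:u onto {2:q, 3:s}
drop 5:r onto {4:u}
drop 6:q onto {5:r}
drop 7:u onto {6:q}
drop 8:s onto {7:u}
ground layer = {0:q, 1:s}
drop-orders for the pieces not yet dropped (sum over which currently-grounded one goes next):
  1 to go: {8} 1
  2 to go: {7,8} 1
  3 to go: {6,7,8} 1
  4 to go: {5,6,7,8} 1
  5 to go: {4,5,6,7,8} 1
  6 to go: {2,4,5,6,7,8} 1  {3,4,5,6,7,8} 1
  7 to go: {0,2,4,5,6,7,8} 1  {1,3,4,5,6,7,8} 1  {2,3,4,5,6,7,8} 2
  if 0:q drops first: 3 orders
  if 1:s drops first: 3 orders
heap linearizations: 6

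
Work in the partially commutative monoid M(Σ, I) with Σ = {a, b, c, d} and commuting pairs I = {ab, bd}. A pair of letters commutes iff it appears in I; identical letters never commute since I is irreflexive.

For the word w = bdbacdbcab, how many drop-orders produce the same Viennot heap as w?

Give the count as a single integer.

24

drop 0:b onto floor
drop 1:d onto floor
drop 2:b onto {0:b}
drop 3:a onto {1:d}
drop 4:c onto {2:b, 3:a}
drop 5:d onto {4:c}
drop 6:b onto {4:c}
drop 7:c onto {5:d, 6:b}
drop 8:a onto {7:c}
drop 9:b onto {7:c}
ground layer = {0:b, 1:d}
drop-orders for the pieces not yet dropped (sum over which currently-grounded one goes next):
  1 to go: {8} 1  {9} 1
  2 to go: {8,9} 2
  3 to go: {7,8,9} 2
  4 to go: {5,7,8,9} 2  {6,7,8,9} 2
  5 to go: {5,6,7,8,9} 4
  6 to go: {4,5,6,7,8,9} 4
  7 to go: {2,4,5,6,7,8,9} 4  {3,4,5,6,7,8,9} 4
  8 to go: {0,2,4,5,6,7,8,9} 4  {1,3,4,5,6,7,8,9} 4  {2,3,4,5,6,7,8,9} 8
  if 0:b drops first: 12 orders
  if 1:d drops first: 12 orders
heap linearizations: 24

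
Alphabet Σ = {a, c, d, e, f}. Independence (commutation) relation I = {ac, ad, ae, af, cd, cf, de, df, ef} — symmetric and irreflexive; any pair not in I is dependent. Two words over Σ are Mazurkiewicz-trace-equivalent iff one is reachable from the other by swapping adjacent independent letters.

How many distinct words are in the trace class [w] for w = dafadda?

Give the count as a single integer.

drop 0:d onto floor
drop 1:a onto floor
drop 2:f onto floor
drop 3:a onto {1:a}
drop 4:d onto {0:d}
drop 5:d onto {4:d}
drop 6:a onto {3:a}
ground layer = {0:d, 1:a, 2:f}
drop-orders for the pieces not yet dropped (sum over which currently-grounded one goes next):
  1 to go: {2} 1  {5} 1  {6} 1
  2 to go: {2,5} 2  {2,6} 2  {3,6} 1  {4,5} 1  {5,6} 2
  3 to go: {0,4,5} 1  {1,3,6} 1  {2,3,6} 3  {2,4,5} 3  {2,5,6} 6  {3,5,6} 3  {4,5,6} 3
  4 to go: {0,2,4,5} 4  {0,4,5,6} 4  {1,2,3,6} 4  {1,3,5,6} 4  {2,3,5,6} 12  {2,4,5,6} 12  {3,4,5,6} 6
  5 to go: {0,2,4,5,6} 20  {0,3,4,5,6} 10  {1,2,3,5,6} 20  {1,3,4,5,6} 10  {2,3,4,5,6} 30
  if 0:d drops first: 60 orders
  if 1:a drops first: 60 orders
  if 2:f drops first: 20 orders
heap linearizations: 140

140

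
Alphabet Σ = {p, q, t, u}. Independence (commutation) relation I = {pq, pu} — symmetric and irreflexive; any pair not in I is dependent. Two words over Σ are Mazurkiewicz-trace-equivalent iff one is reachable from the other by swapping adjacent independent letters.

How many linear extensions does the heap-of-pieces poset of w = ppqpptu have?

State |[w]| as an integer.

5

piece 0:p — minimal
piece 1:p rests on {0:p}
piece 2:q — minimal
piece 3:p rests on {1:p}
piece 4:p rests on {3:p}
piece 5:t rests on {2:q, 4:p}
piece 6:u rests on {5:t}
minimal pieces: {0:p, 2:q}
ways to finish when only these pieces remain (= sum over removing one remaining piece with nothing left below it):
  1 left: {6}→1
  2 left: {5,6}→1
  3 left: {2,5,6}→1  {4,5,6}→1
  4 left: {2,4,5,6}→2  {3,4,5,6}→1
  5 left: {1,3,4,5,6}→1  {2,3,4,5,6}→3
  placing 0:p first → 4 extensions
  placing 2:q first → 1 extensions
total linear extensions = 5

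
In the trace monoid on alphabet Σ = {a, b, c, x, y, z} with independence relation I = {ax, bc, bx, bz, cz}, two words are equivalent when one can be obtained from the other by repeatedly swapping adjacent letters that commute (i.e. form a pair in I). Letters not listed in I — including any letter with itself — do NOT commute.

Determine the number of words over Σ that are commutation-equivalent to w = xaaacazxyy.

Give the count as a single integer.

piece 0:x — minimal
piece 1:a — minimal
piece 2:a rests on {1:a}
piece 3:a rests on {2:a}
piece 4:c rests on {0:x, 3:a}
piece 5:a rests on {4:c}
piece 6:z rests on {5:a}
piece 7:x rests on {6:z}
piece 8:y rests on {7:x}
piece 9:y rests on {8:y}
minimal pieces: {0:x, 1:a}
ways to finish when only these pieces remain (= sum over removing one remaining piece with nothing left below it):
  1 left: {9}→1
  2 left: {8,9}→1
  3 left: {7,8,9}→1
  4 left: {6,7,8,9}→1
  5 left: {5,6,7,8,9}→1
  6 left: {4,5,6,7,8,9}→1
  7 left: {0,4,5,6,7,8,9}→1  {3,4,5,6,7,8,9}→1
  8 left: {0,3,4,5,6,7,8,9}→2  {2,3,4,5,6,7,8,9}→1
  placing 0:x first → 1 extensions
  placing 1:a first → 3 extensions
total linear extensions = 4

4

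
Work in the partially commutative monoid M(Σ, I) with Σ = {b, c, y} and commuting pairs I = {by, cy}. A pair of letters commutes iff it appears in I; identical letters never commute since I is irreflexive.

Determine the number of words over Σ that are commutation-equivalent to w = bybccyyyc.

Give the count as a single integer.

126

0(b) covers ∅
1(y) covers ∅
2(b) covers 0:b
3(c) covers 2:b
4(c) covers 3:c
5(y) covers 1:y
6(y) covers 5:y
7(y) covers 6:y
8(c) covers 4:c
floor of heap: 0:b, 1:y
completions by unplaced set U, small U first (add the entries for U minus each lowest piece of U):
  |U|=1: {7}:1  {8}:1
  |U|=2: {4,8}:1  {6,7}:1  {7,8}:2
  |U|=3: {3,4,8}:1  {4,7,8}:3  {5,6,7}:1  {6,7,8}:3
  |U|=4: {1,5,6,7}:1  {2,3,4,8}:1  {3,4,7,8}:4  {4,6,7,8}:6  {5,6,7,8}:4
  |U|=5: {0,2,3,4,8}:1  {1,5,6,7,8}:5  {2,3,4,7,8}:5  {3,4,6,7,8}:10  {4,5,6,7,8}:10
  |U|=6: {0,2,3,4,7,8}:6  {1,4,5,6,7,8}:15  {2,3,4,6,7,8}:15  {3,4,5,6,7,8}:20
  |U|=7: {0,2,3,4,6,7,8}:21  {1,3,4,5,6,7,8}:35  {2,3,4,5,6,7,8}:35
  start at 0(b): 70
  start at 1(y): 56
sum over floor = 126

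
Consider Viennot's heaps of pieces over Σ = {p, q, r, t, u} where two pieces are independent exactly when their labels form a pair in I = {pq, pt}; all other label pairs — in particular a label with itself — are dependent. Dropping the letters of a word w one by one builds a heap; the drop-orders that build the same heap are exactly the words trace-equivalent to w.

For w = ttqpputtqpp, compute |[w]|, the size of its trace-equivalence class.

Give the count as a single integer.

drop 0:t onto floor
drop 1:t onto {0:t}
drop 2:q onto {1:t}
drop 3:p onto floor
drop 4:p onto {3:p}
drop 5:u onto {2:q, 4:p}
drop 6:t onto {5:u}
drop 7:t onto {6:t}
drop 8:q onto {7:t}
drop 9:p onto {5:u}
drop 10:p onto {9:p}
ground layer = {0:t, 3:p}
drop-orders for the pieces not yet dropped (sum over which currently-grounded one goes next):
  1 to go: {8} 1  {10} 1
  2 to go: {7,8} 1  {8,10} 2  {9,10} 1
  3 to go: {6,7,8} 1  {7,8,10} 3  {8,9,10} 3
  4 to go: {6,7,8,10} 4  {7,8,9,10} 6
  5 to go: {6,7,8,9,10} 10
  6 to go: {5,6,7,8,9,10} 10
  7 to go: {2,5,6,7,8,9,10} 10  {4,5,6,7,8,9,10} 10
  8 to go: {1,2,5,6,7,8,9,10} 10  {2,4,5,6,7,8,9,10} 20  {3,4,5,6,7,8,9,10} 10
  9 to go: {0,1,2,5,6,7,8,9,10} 10  {1,2,4,5,6,7,8,9,10} 30  {2,3,4,5,6,7,8,9,10} 30
  if 0:t drops first: 60 orders
  if 3:p drops first: 40 orders
heap linearizations: 100

100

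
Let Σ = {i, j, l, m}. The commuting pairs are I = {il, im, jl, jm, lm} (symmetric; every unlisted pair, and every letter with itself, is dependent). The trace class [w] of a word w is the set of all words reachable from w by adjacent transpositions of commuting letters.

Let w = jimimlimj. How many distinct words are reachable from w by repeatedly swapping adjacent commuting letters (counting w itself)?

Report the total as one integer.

piece 0:j — minimal
piece 1:i rests on {0:j}
piece 2:m — minimal
piece 3:i rests on {1:i}
piece 4:m rests on {2:m}
piece 5:l — minimal
piece 6:i rests on {3:i}
piece 7:m rests on {4:m}
piece 8:j rests on {6:i}
minimal pieces: {0:j, 2:m, 5:l}
ways to finish when only these pieces remain (= sum over removing one remaining piece with nothing left below it):
  1 left: {5}→1  {7}→1  {8}→1
  2 left: {4,7}→1  {5,7}→2  {5,8}→2  {6,8}→1  {7,8}→2
  3 left: {2,4,7}→1  {3,6,8}→1  {4,5,7}→3  {4,7,8}→3  {5,6,8}→3  {5,7,8}→6  {6,7,8}→3
  4 left: {1,3,6,8}→1  {2,4,5,7}→4  {2,4,7,8}→4  {3,5,6,8}→4  {3,6,7,8}→4  {4,5,7,8}→12  {4,6,7,8}→6  {5,6,7,8}→12
  5 left: {0,1,3,6,8}→1  {1,3,5,6,8}→5  {1,3,6,7,8}→5  {2,4,5,7,8}→20  {2,4,6,7,8}→10  {3,4,6,7,8}→10  {3,5,6,7,8}→20  {4,5,6,7,8}→30
  6 left: {0,1,3,5,6,8}→6  {0,1,3,6,7,8}→6  {1,3,4,6,7,8}→15  {1,3,5,6,7,8}→30  {2,3,4,6,7,8}→20  {2,4,5,6,7,8}→60  {3,4,5,6,7,8}→60
  7 left: {0,1,3,4,6,7,8}→21  {0,1,3,5,6,7,8}→42  {1,2,3,4,6,7,8}→35  {1,3,4,5,6,7,8}→105  {2,3,4,5,6,7,8}→140
  placing 0:j first → 280 extensions
  placing 2:m first → 168 extensions
  placing 5:l first → 56 extensions
total linear extensions = 504

504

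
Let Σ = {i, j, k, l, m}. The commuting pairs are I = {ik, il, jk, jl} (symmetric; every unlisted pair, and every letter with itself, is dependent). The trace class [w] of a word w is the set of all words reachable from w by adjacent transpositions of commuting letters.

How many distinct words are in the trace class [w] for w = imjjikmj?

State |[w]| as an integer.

drop 0:i onto floor
drop 1:m onto {0:i}
drop 2:j onto {1:m}
drop 3:j onto {2:j}
drop 4:i onto {3:j}
drop 5:k onto {1:m}
drop 6:m onto {4:i, 5:k}
drop 7:j onto {6:m}
ground layer = {0:i}
drop-orders for the pieces not yet dropped (sum over which currently-grounded one goes next):
  1 to go: {7} 1
  2 to go: {6,7} 1
  3 to go: {4,6,7} 1  {5,6,7} 1
  4 to go: {3,4,6,7} 1  {4,5,6,7} 2
  5 to go: {2,3,4,6,7} 1  {3,4,5,6,7} 3
  6 to go: {2,3,4,5,6,7} 4
  if 0:i drops first: 4 orders

4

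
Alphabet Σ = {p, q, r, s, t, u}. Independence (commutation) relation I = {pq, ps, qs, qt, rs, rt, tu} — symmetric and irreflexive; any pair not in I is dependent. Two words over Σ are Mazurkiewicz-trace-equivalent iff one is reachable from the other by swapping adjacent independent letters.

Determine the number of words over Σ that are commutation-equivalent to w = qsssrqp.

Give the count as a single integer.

#0=q has no predecessor
#1=s has no predecessor
#2=s depends on [1:s]
#3=s depends on [2:s]
#4=r depends on [0:q]
#5=q depends on [4:r]
#6=p depends on [4:r]
sources: [0:q, 1:s]
N(rest) = Σ N(rest − s) over sources s of rest; N(one piece) = 1:
  size 1 → [3]=1  [5]=1  [6]=1
  size 2 → [2,3]=1  [3,5]=2  [3,6]=2  [5,6]=2
  size 3 → [1,2,3]=1  [2,3,5]=3  [2,3,6]=3  [3,5,6]=6  [4,5,6]=2
  size 4 → [0,4,5,6]=2  [1,2,3,5]=4  [1,2,3,6]=4  [2,3,5,6]=12  [3,4,5,6]=8
  size 5 → [0,3,4,5,6]=10  [1,2,3,5,6]=20  [2,3,4,5,6]=20
  first=0(q) contributes 40
  first=1(s) contributes 30
|[w]| = 70

70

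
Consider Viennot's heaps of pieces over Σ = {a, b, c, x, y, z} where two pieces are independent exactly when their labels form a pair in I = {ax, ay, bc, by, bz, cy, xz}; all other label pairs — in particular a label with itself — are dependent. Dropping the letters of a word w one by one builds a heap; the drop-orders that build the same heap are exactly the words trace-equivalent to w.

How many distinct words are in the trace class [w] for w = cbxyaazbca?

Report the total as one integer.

piece 0:c — minimal
piece 1:b — minimal
piece 2:x rests on {0:c, 1:b}
piece 3:y rests on {2:x}
piece 4:a rests on {0:c, 1:b}
piece 5:a rests on {4:a}
piece 6:z rests on {3:y, 5:a}
piece 7:b rests on {2:x, 5:a}
piece 8:c rests on {6:z}
piece 9:a rests on {7:b, 8:c}
minimal pieces: {0:c, 1:b}
ways to finish when only these pieces remain (= sum over removing one remaining piece with nothing left below it):
  1 left: {9}→1
  2 left: {7,9}→1  {8,9}→1
  3 left: {6,8,9}→1  {7,8,9}→2
  4 left: {3,6,8,9}→1  {6,7,8,9}→3
  5 left: {3,6,7,8,9}→4  {5,6,7,8,9}→3
  6 left: {2,3,6,7,8,9}→4  {3,5,6,7,8,9}→7  {4,5,6,7,8,9}→3
  7 left: {2,3,5,6,7,8,9}→11  {3,4,5,6,7,8,9}→10
  8 left: {2,3,4,5,6,7,8,9}→21
  placing 0:c first → 21 extensions
  placing 1:b first → 21 extensions
total linear extensions = 42

42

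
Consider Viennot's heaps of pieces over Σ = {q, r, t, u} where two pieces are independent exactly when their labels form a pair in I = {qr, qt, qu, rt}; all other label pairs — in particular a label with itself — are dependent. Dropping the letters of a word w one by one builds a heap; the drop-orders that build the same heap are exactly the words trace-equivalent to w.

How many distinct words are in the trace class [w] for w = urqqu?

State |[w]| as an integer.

10

#0=u has no predecessor
#1=r depends on [0:u]
#2=q has no predecessor
#3=q depends on [2:q]
#4=u depends on [1:r]
sources: [0:u, 2:q]
N(rest) = Σ N(rest − s) over sources s of rest; N(one piece) = 1:
  size 1 → [3]=1  [4]=1
  size 2 → [1,4]=1  [2,3]=1  [3,4]=2
  size 3 → [0,1,4]=1  [1,3,4]=3  [2,3,4]=3
  first=0(u) contributes 6
  first=2(q) contributes 4
|[w]| = 10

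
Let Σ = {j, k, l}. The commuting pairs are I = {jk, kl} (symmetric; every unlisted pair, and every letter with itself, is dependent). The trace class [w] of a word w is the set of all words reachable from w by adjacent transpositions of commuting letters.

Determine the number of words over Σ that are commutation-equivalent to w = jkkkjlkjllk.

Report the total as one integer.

462

0(j) covers ∅
1(k) covers ∅
2(k) covers 1:k
3(k) covers 2:k
4(j) covers 0:j
5(l) covers 4:j
6(k) covers 3:k
7(j) covers 5:l
8(l) covers 7:j
9(l) covers 8:l
10(k) covers 6:k
floor of heap: 0:j, 1:k
completions by unplaced set U, small U first (add the entries for U minus each lowest piece of U):
  |U|=1: {9}:1  {10}:1
  |U|=2: {6,10}:1  {8,9}:1  {9,10}:2
  |U|=3: {3,6,10}:1  {6,9,10}:3  {7,8,9}:1  {8,9,10}:3
  |U|=4: {2,3,6,10}:1  {3,6,9,10}:4  {5,7,8,9}:1  {6,8,9,10}:6  {7,8,9,10}:4
  |U|=5: {1,2,3,6,10}:1  {2,3,6,9,10}:5  {3,6,8,9,10}:10  {4,5,7,8,9}:1  {5,7,8,9,10}:5  {6,7,8,9,10}:10
  |U|=6: {0,4,5,7,8,9}:1  {1,2,3,6,9,10}:6  {2,3,6,8,9,10}:15  {3,6,7,8,9,10}:20  {4,5,7,8,9,10}:6  {5,6,7,8,9,10}:15
  |U|=7: {0,4,5,7,8,9,10}:7  {1,2,3,6,8,9,10}:21  {2,3,6,7,8,9,10}:35  {3,5,6,7,8,9,10}:35  {4,5,6,7,8,9,10}:21
  |U|=8: {0,4,5,6,7,8,9,10}:28  {1,2,3,6,7,8,9,10}:56  {2,3,5,6,7,8,9,10}:70  {3,4,5,6,7,8,9,10}:56
  |U|=9: {0,3,4,5,6,7,8,9,10}:84  {1,2,3,5,6,7,8,9,10}:126  {2,3,4,5,6,7,8,9,10}:126
  start at 0(j): 252
  start at 1(k): 210
sum over floor = 462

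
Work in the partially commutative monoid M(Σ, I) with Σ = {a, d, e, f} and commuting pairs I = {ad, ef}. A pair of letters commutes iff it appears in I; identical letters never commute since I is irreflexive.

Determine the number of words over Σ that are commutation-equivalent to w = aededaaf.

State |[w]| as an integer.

3

#0=a has no predecessor
#1=e depends on [0:a]
#2=d depends on [1:e]
#3=e depends on [2:d]
#4=d depends on [3:e]
#5=a depends on [3:e]
#6=a depends on [5:a]
#7=f depends on [4:d, 6:a]
sources: [0:a]
N(rest) = Σ N(rest − s) over sources s of rest; N(one piece) = 1:
  size 1 → [7]=1
  size 2 → [4,7]=1  [6,7]=1
  size 3 → [4,6,7]=2  [5,6,7]=1
  size 4 → [4,5,6,7]=3
  size 5 → [3,4,5,6,7]=3
  size 6 → [2,3,4,5,6,7]=3
  first=0(a) contributes 3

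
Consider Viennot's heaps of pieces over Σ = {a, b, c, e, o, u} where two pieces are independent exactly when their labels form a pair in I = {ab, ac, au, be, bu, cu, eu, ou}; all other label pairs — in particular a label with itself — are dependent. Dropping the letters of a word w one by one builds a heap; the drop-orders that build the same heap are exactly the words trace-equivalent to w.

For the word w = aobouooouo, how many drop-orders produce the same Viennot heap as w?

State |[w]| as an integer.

drop 0:a onto floor
drop 1:o onto {0:a}
drop 2:b onto {1:o}
drop 3:o onto {2:b}
drop 4:u onto floor
drop 5:o onto {3:o}
drop 6:o onto {5:o}
drop 7:o onto {6:o}
drop 8:u onto {4:u}
drop 9:o onto {7:o}
ground layer = {0:a, 4:u}
drop-orders for the pieces not yet dropped (sum over which currently-grounded one goes next):
  1 to go: {8} 1  {9} 1
  2 to go: {4,8} 1  {7,9} 1  {8,9} 2
  3 to go: {4,8,9} 3  {6,7,9} 1  {7,8,9} 3
  4 to go: {4,7,8,9} 6  {5,6,7,9} 1  {6,7,8,9} 4
  5 to go: {3,5,6,7,9} 1  {4,6,7,8,9} 10  {5,6,7,8,9} 5
  6 to go: {2,3,5,6,7,9} 1  {3,5,6,7,8,9} 6  {4,5,6,7,8,9} 15
  7 to go: {1,2,3,5,6,7,9} 1  {2,3,5,6,7,8,9} 7  {3,4,5,6,7,8,9} 21
  8 to go: {0,1,2,3,5,6,7,9} 1  {1,2,3,5,6,7,8,9} 8  {2,3,4,5,6,7,8,9} 28
  if 0:a drops first: 36 orders
  if 4:u drops first: 9 orders
heap linearizations: 45

45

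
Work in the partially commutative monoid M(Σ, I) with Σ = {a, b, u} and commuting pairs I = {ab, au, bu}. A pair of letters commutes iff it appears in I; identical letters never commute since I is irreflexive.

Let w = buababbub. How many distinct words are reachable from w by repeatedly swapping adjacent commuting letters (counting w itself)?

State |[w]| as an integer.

756

piece 0:b — minimal
piece 1:u — minimal
piece 2:a — minimal
piece 3:b rests on {0:b}
piece 4:a rests on {2:a}
piece 5:b rests on {3:b}
piece 6:b rests on {5:b}
piece 7:u rests on {1:u}
piece 8:b rests on {6:b}
minimal pieces: {0:b, 1:u, 2:a}
ways to finish when only these pieces remain (= sum over removing one remaining piece with nothing left below it):
  1 left: {4}→1  {7}→1  {8}→1
  2 left: {1,7}→1  {2,4}→1  {4,7}→2  {4,8}→2  {6,8}→1  {7,8}→2
  3 left: {1,4,7}→3  {1,7,8}→3  {2,4,7}→3  {2,4,8}→3  {4,6,8}→3  {4,7,8}→6  {5,6,8}→1  {6,7,8}→3
  4 left: {1,2,4,7}→6  {1,4,7,8}→12  {1,6,7,8}→6  {2,4,6,8}→6  {2,4,7,8}→12  {3,5,6,8}→1  {4,5,6,8}→4  {4,6,7,8}→12  {5,6,7,8}→4
  5 left: {0,3,5,6,8}→1  {1,2,4,7,8}→30  {1,4,6,7,8}→30  {1,5,6,7,8}→10  {2,4,5,6,8}→10  {2,4,6,7,8}→30  {3,4,5,6,8}→5  {3,5,6,7,8}→5  {4,5,6,7,8}→20
  6 left: {0,3,4,5,6,8}→6  {0,3,5,6,7,8}→6  {1,2,4,6,7,8}→90  {1,3,5,6,7,8}→15  {1,4,5,6,7,8}→60  {2,3,4,5,6,8}→15  {2,4,5,6,7,8}→60  {3,4,5,6,7,8}→30
  7 left: {0,1,3,5,6,7,8}→21  {0,2,3,4,5,6,8}→21  {0,3,4,5,6,7,8}→42  {1,2,4,5,6,7,8}→210  {1,3,4,5,6,7,8}→105  {2,3,4,5,6,7,8}→105
  placing 0:b first → 420 extensions
  placing 1:u first → 168 extensions
  placing 2:a first → 168 extensions
total linear extensions = 756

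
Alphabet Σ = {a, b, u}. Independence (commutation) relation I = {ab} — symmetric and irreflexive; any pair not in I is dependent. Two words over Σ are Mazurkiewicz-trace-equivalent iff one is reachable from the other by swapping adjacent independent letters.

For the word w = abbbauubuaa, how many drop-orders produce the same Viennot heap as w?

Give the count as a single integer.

piece 0:a — minimal
piece 1:b — minimal
piece 2:b rests on {1:b}
piece 3:b rests on {2:b}
piece 4:a rests on {0:a}
piece 5:u rests on {3:b, 4:a}
piece 6:u rests on {5:u}
piece 7:b rests on {6:u}
piece 8:u rests on {7:b}
piece 9:a rests on {8:u}
piece 10:a rests on {9:a}
minimal pieces: {0:a, 1:b}
ways to finish when only these pieces remain (= sum over removing one remaining piece with nothing left below it):
  1 left: {10}→1
  2 left: {9,10}→1
  3 left: {8,9,10}→1
  4 left: {7,8,9,10}→1
  5 left: {6,7,8,9,10}→1
  6 left: {5,6,7,8,9,10}→1
  7 left: {3,5,6,7,8,9,10}→1  {4,5,6,7,8,9,10}→1
  8 left: {0,4,5,6,7,8,9,10}→1  {2,3,5,6,7,8,9,10}→1  {3,4,5,6,7,8,9,10}→2
  9 left: {0,3,4,5,6,7,8,9,10}→3  {1,2,3,5,6,7,8,9,10}→1  {2,3,4,5,6,7,8,9,10}→3
  placing 0:a first → 4 extensions
  placing 1:b first → 6 extensions
total linear extensions = 10

10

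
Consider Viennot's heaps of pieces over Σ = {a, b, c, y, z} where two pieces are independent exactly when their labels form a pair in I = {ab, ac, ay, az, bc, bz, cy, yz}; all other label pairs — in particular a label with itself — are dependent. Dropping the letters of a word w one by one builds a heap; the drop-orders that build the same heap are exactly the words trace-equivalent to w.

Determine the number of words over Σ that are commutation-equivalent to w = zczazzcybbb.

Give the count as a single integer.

2310

0(z) covers ∅
1(c) covers 0:z
2(z) covers 1:c
3(a) covers ∅
4(z) covers 2:z
5(z) covers 4:z
6(c) covers 5:z
7(y) covers ∅
8(b) covers 7:y
9(b) covers 8:b
10(b) covers 9:b
floor of heap: 0:z, 3:a, 7:y
completions by unplaced set U, small U first (add the entries for U minus each lowest piece of U):
  |U|=1: {3}:1  {6}:1  {10}:1
  |U|=2: {3,6}:2  {3,10}:2  {5,6}:1  {6,10}:2  {9,10}:1
  |U|=3: {3,5,6}:3  {3,6,10}:6  {3,9,10}:3  {4,5,6}:1  {5,6,10}:3  {6,9,10}:3  {8,9,10}:1
  |U|=4: {2,4,5,6}:1  {3,4,5,6}:4  {3,5,6,10}:12  {3,6,9,10}:12  {3,8,9,10}:4  {4,5,6,10}:4  {5,6,9,10}:6  {6,8,9,10}:4  {7,8,9,10}:1
  |U|=5: {1,2,4,5,6}:1  {2,3,4,5,6}:5  {2,4,5,6,10}:5  {3,4,5,6,10}:20  {3,5,6,9,10}:30  {3,6,8,9,10}:20  {3,7,8,9,10}:5  {4,5,6,9,10}:10  {5,6,8,9,10}:10  {6,7,8,9,10}:5
  |U|=6: {0,1,2,4,5,6}:1  {1,2,3,4,5,6}:6  {1,2,4,5,6,10}:6  {2,3,4,5,6,10}:30  {2,4,5,6,9,10}:15  {3,4,5,6,9,10}:60  {3,5,6,8,9,10}:60  {3,6,7,8,9,10}:30  {4,5,6,8,9,10}:20  {5,6,7,8,9,10}:15
  |U|=7: {0,1,2,3,4,5,6}:7  {0,1,2,4,5,6,10}:7  {1,2,3,4,5,6,10}:42  {1,2,4,5,6,9,10}:21  {2,3,4,5,6,9,10}:105  {2,4,5,6,8,9,10}:35  {3,4,5,6,8,9,10}:140  {3,5,6,7,8,9,10}:105  {4,5,6,7,8,9,10}:35
  |U|=8: {0,1,2,3,4,5,6,10}:56  {0,1,2,4,5,6,9,10}:28  {1,2,3,4,5,6,9,10}:168  {1,2,4,5,6,8,9,10}:56  {2,3,4,5,6,8,9,10}:280  {2,4,5,6,7,8,9,10}:70  {3,4,5,6,7,8,9,10}:280
  |U|=9: {0,1,2,3,4,5,6,9,10}:252  {0,1,2,4,5,6,8,9,10}:84  {1,2,3,4,5,6,8,9,10}:504  {1,2,4,5,6,7,8,9,10}:126  {2,3,4,5,6,7,8,9,10}:630
  start at 0(z): 1260
  start at 3(a): 210
  start at 7(y): 840
sum over floor = 2310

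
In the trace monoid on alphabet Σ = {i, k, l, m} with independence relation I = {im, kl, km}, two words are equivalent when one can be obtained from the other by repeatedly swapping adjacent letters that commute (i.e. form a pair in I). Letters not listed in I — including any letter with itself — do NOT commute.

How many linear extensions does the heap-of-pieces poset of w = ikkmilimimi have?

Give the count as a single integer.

piece 0:i — minimal
piece 1:k rests on {0:i}
piece 2:k rests on {1:k}
piece 3:m — minimal
piece 4:i rests on {2:k}
piece 5:l rests on {3:m, 4:i}
piece 6:i rests on {5:l}
piece 7:m rests on {5:l}
piece 8:i rests on {6:i}
piece 9:m rests on {7:m}
piece 10:i rests on {8:i}
minimal pieces: {0:i, 3:m}
ways to finish when only these pieces remain (= sum over removing one remaining piece with nothing left below it):
  1 left: {9}→1  {10}→1
  2 left: {7,9}→1  {8,10}→1  {9,10}→2
  3 left: {6,8,10}→1  {7,9,10}→3  {8,9,10}→3
  4 left: {6,8,9,10}→4  {7,8,9,10}→6
  5 left: {6,7,8,9,10}→10
  6 left: {5,6,7,8,9,10}→10
  7 left: {3,5,6,7,8,9,10}→10  {4,5,6,7,8,9,10}→10
  8 left: {2,4,5,6,7,8,9,10}→10  {3,4,5,6,7,8,9,10}→20
  9 left: {1,2,4,5,6,7,8,9,10}→10  {2,3,4,5,6,7,8,9,10}→30
  placing 0:i first → 40 extensions
  placing 3:m first → 10 extensions
total linear extensions = 50

50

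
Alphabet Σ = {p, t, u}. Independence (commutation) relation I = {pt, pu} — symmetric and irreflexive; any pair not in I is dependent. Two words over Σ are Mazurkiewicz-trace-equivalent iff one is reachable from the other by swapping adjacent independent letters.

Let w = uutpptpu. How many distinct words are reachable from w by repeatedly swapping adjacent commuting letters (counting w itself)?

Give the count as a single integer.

56

0(u) covers ∅
1(u) covers 0:u
2(t) covers 1:u
3(p) covers ∅
4(p) covers 3:p
5(t) covers 2:t
6(p) covers 4:p
7(u) covers 5:t
floor of heap: 0:u, 3:p
completions by unplaced set U, small U first (add the entries for U minus each lowest piece of U):
  |U|=1: {6}:1  {7}:1
  |U|=2: {4,6}:1  {5,7}:1  {6,7}:2
  |U|=3: {2,5,7}:1  {3,4,6}:1  {4,6,7}:3  {5,6,7}:3
  |U|=4: {1,2,5,7}:1  {2,5,6,7}:4  {3,4,6,7}:4  {4,5,6,7}:6
  |U|=5: {0,1,2,5,7}:1  {1,2,5,6,7}:5  {2,4,5,6,7}:10  {3,4,5,6,7}:10
  |U|=6: {0,1,2,5,6,7}:6  {1,2,4,5,6,7}:15  {2,3,4,5,6,7}:20
  start at 0(u): 35
  start at 3(p): 21
sum over floor = 56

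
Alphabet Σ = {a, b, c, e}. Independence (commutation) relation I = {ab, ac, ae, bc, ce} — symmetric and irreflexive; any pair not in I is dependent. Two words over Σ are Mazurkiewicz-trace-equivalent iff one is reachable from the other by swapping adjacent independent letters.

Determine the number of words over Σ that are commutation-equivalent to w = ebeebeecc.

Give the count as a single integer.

piece 0:e — minimal
piece 1:b rests on {0:e}
piece 2:e rests on {1:b}
piece 3:e rests on {2:e}
piece 4:b rests on {3:e}
piece 5:e rests on {4:b}
piece 6:e rests on {5:e}
piece 7:c — minimal
piece 8:c rests on {7:c}
minimal pieces: {0:e, 7:c}
ways to finish when only these pieces remain (= sum over removing one remaining piece with nothing left below it):
  1 left: {6}→1  {8}→1
  2 left: {5,6}→1  {6,8}→2  {7,8}→1
  3 left: {4,5,6}→1  {5,6,8}→3  {6,7,8}→3
  4 left: {3,4,5,6}→1  {4,5,6,8}→4  {5,6,7,8}→6
  5 left: {2,3,4,5,6}→1  {3,4,5,6,8}→5  {4,5,6,7,8}→10
  6 left: {1,2,3,4,5,6}→1  {2,3,4,5,6,8}→6  {3,4,5,6,7,8}→15
  7 left: {0,1,2,3,4,5,6}→1  {1,2,3,4,5,6,8}→7  {2,3,4,5,6,7,8}→21
  placing 0:e first → 28 extensions
  placing 7:c first → 8 extensions
total linear extensions = 36

36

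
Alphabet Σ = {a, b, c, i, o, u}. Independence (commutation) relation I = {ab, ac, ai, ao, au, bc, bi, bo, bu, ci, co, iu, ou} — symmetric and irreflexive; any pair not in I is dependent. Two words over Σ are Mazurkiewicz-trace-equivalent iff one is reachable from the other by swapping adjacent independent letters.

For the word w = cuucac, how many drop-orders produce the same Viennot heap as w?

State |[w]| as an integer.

6

drop 0:c onto floor
drop 1:u onto {0:c}
drop 2:u onto {1:u}
drop 3:c onto {2:u}
drop 4:a onto floor
drop 5:c onto {3:c}
ground layer = {0:c, 4:a}
drop-orders for the pieces not yet dropped (sum over which currently-grounded one goes next):
  1 to go: {4} 1  {5} 1
  2 to go: {3,5} 1  {4,5} 2
  3 to go: {2,3,5} 1  {3,4,5} 3
  4 to go: {1,2,3,5} 1  {2,3,4,5} 4
  if 0:c drops first: 5 orders
  if 4:a drops first: 1 orders
heap linearizations: 6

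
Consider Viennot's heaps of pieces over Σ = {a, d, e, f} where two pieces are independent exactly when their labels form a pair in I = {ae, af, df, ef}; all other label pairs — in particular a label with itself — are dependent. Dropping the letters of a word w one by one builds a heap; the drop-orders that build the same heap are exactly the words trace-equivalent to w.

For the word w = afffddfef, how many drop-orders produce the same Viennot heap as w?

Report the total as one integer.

126

0(a) covers ∅
1(f) covers ∅
2(f) covers 1:f
3(f) covers 2:f
4(d) covers 0:a
5(d) covers 4:d
6(f) covers 3:f
7(e) covers 5:d
8(f) covers 6:f
floor of heap: 0:a, 1:f
completions by unplaced set U, small U first (add the entries for U minus each lowest piece of U):
  |U|=1: {7}:1  {8}:1
  |U|=2: {5,7}:1  {6,8}:1  {7,8}:2
  |U|=3: {3,6,8}:1  {4,5,7}:1  {5,7,8}:3  {6,7,8}:3
  |U|=4: {0,4,5,7}:1  {2,3,6,8}:1  {3,6,7,8}:4  {4,5,7,8}:4  {5,6,7,8}:6
  |U|=5: {0,4,5,7,8}:5  {1,2,3,6,8}:1  {2,3,6,7,8}:5  {3,5,6,7,8}:10  {4,5,6,7,8}:10
  |U|=6: {0,4,5,6,7,8}:15  {1,2,3,6,7,8}:6  {2,3,5,6,7,8}:15  {3,4,5,6,7,8}:20
  |U|=7: {0,3,4,5,6,7,8}:35  {1,2,3,5,6,7,8}:21  {2,3,4,5,6,7,8}:35
  start at 0(a): 56
  start at 1(f): 70
sum over floor = 126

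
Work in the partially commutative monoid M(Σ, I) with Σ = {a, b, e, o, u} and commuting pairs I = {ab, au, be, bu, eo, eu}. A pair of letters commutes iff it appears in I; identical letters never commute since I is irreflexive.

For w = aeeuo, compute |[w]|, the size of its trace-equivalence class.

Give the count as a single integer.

0(a) covers ∅
1(e) covers 0:a
2(e) covers 1:e
3(u) covers ∅
4(o) covers 0:a, 3:u
floor of heap: 0:a, 3:u
completions by unplaced set U, small U first (add the entries for U minus each lowest piece of U):
  |U|=1: {2}:1  {4}:1
  |U|=2: {1,2}:1  {2,4}:2  {3,4}:1
  |U|=3: {1,2,4}:3  {2,3,4}:3
  start at 0(a): 6
  start at 3(u): 3
sum over floor = 9

9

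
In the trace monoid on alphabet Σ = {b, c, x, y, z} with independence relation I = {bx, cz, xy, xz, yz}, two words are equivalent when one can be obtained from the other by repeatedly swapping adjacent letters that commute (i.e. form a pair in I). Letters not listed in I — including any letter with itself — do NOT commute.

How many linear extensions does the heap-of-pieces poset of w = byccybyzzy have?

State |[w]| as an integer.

6

drop 0:b onto floor
drop 1:y onto {0:b}
drop 2:c onto {1:y}
drop 3:c onto {2:c}
drop 4:y onto {3:c}
drop 5:b onto {4:y}
drop 6:y onto {5:b}
drop 7:z onto {5:b}
drop 8:z onto {7:z}
drop 9:y onto {6:y}
ground layer = {0:b}
drop-orders for the pieces not yet dropped (sum over which currently-grounded one goes next):
  1 to go: {8} 1  {9} 1
  2 to go: {6,9} 1  {7,8} 1  {8,9} 2
  3 to go: {6,8,9} 3  {7,8,9} 3
  4 to go: {6,7,8,9} 6
  5 to go: {5,6,7,8,9} 6
  6 to go: {4,5,6,7,8,9} 6
  7 to go: {3,4,5,6,7,8,9} 6
  8 to go: {2,3,4,5,6,7,8,9} 6
  if 0:b drops first: 6 orders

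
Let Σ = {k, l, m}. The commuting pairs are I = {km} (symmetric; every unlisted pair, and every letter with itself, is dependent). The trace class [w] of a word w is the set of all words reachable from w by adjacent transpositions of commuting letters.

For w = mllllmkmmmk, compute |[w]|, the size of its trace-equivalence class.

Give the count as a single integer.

15

drop 0:m onto floor
drop 1:l onto {0:m}
drop 2:l onto {1:l}
drop 3:l onto {2:l}
drop 4:l onto {3:l}
drop 5:m onto {4:l}
drop 6:k onto {4:l}
drop 7:m onto {5:m}
drop 8:m onto {7:m}
drop 9:m onto {8:m}
drop 10:k onto {6:k}
ground layer = {0:m}
drop-orders for the pieces not yet dropped (sum over which currently-grounded one goes next):
  1 to go: {9} 1  {10} 1
  2 to go: {6,10} 1  {8,9} 1  {9,10} 2
  3 to go: {6,9,10} 3  {7,8,9} 1  {8,9,10} 3
  4 to go: {5,7,8,9} 1  {6,8,9,10} 6  {7,8,9,10} 4
  5 to go: {5,7,8,9,10} 5  {6,7,8,9,10} 10
  6 to go: {5,6,7,8,9,10} 15
  7 to go: {4,5,6,7,8,9,10} 15
  8 to go: {3,4,5,6,7,8,9,10} 15
  9 to go: {2,3,4,5,6,7,8,9,10} 15
  if 0:m drops first: 15 orders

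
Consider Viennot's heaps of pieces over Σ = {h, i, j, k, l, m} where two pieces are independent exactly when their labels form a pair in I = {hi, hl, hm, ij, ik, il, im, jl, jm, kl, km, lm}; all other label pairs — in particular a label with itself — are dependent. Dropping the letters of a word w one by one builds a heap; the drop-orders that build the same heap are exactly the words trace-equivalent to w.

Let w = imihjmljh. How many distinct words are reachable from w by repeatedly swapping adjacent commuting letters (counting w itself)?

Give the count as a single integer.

3780

0(i) covers ∅
1(m) covers ∅
2(i) covers 0:i
3(h) covers ∅
4(j) covers 3:h
5(m) covers 1:m
6(l) covers ∅
7(j) covers 4:j
8(h) covers 7:j
floor of heap: 0:i, 1:m, 3:h, 6:l
completions by unplaced set U, small U first (add the entries for U minus each lowest piece of U):
  |U|=1: {2}:1  {5}:1  {6}:1  {8}:1
  |U|=2: {0,2}:1  {1,5}:1  {2,5}:2  {2,6}:2  {2,8}:2  {5,6}:2  {5,8}:2  {6,8}:2  {7,8}:1
  |U|=3: {0,2,5}:3  {0,2,6}:3  {0,2,8}:3  {1,2,5}:3  {1,5,6}:3  {1,5,8}:3  {2,5,6}:6  {2,5,8}:6  {2,6,8}:6  {2,7,8}:3  {4,7,8}:1  {5,6,8}:6  {5,7,8}:3  {6,7,8}:3
  |U|=4: {0,1,2,5}:6  {0,2,5,6}:12  {0,2,5,8}:12  {0,2,6,8}:12  {0,2,7,8}:6  {1,2,5,6}:12  {1,2,5,8}:12  {1,5,6,8}:12  {1,5,7,8}:6  {2,4,7,8}:4  {2,5,6,8}:24  {2,5,7,8}:12  {2,6,7,8}:12  {3,4,7,8}:1  {4,5,7,8}:4  {4,6,7,8}:4  {5,6,7,8}:12
  |U|=5: {0,1,2,5,6}:30  {0,1,2,5,8}:30  {0,2,4,7,8}:10  {0,2,5,6,8}:60  {0,2,5,7,8}:30  {0,2,6,7,8}:30  {1,2,5,6,8}:60  {1,2,5,7,8}:30  {1,4,5,7,8}:10  {1,5,6,7,8}:30  {2,3,4,7,8}:5  {2,4,5,7,8}:20  {2,4,6,7,8}:20  {2,5,6,7,8}:60  {3,4,5,7,8}:5  {3,4,6,7,8}:5  {4,5,6,7,8}:20
  |U|=6: {0,1,2,5,6,8}:180  {0,1,2,5,7,8}:90  {0,2,3,4,7,8}:15  {0,2,4,5,7,8}:60  {0,2,4,6,7,8}:60  {0,2,5,6,7,8}:180  {1,2,4,5,7,8}:60  {1,2,5,6,7,8}:180  {1,3,4,5,7,8}:15  {1,4,5,6,7,8}:60  {2,3,4,5,7,8}:30  {2,3,4,6,7,8}:30  {2,4,5,6,7,8}:120  {3,4,5,6,7,8}:30
  |U|=7: {0,1,2,4,5,7,8}:210  {0,1,2,5,6,7,8}:630  {0,2,3,4,5,7,8}:105  {0,2,3,4,6,7,8}:105  {0,2,4,5,6,7,8}:420  {1,2,3,4,5,7,8}:105  {1,2,4,5,6,7,8}:420  {1,3,4,5,6,7,8}:105  {2,3,4,5,6,7,8}:210
  start at 0(i): 840
  start at 1(m): 840
  start at 3(h): 1680
  start at 6(l): 420
sum over floor = 3780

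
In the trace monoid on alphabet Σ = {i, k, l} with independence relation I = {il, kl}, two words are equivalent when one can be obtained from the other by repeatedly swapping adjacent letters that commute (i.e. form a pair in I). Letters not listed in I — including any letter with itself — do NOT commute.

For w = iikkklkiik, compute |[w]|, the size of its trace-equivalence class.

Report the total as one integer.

#0=i has no predecessor
#1=i depends on [0:i]
#2=k depends on [1:i]
#3=k depends on [2:k]
#4=k depends on [3:k]
#5=l has no predecessor
#6=k depends on [4:k]
#7=i depends on [6:k]
#8=i depends on [7:i]
#9=k depends on [8:i]
sources: [0:i, 5:l]
N(rest) = Σ N(rest − s) over sources s of rest; N(one piece) = 1:
  size 1 → [5]=1  [9]=1
  size 2 → [5,9]=2  [8,9]=1
  size 3 → [5,8,9]=3  [7,8,9]=1
  size 4 → [5,7,8,9]=4  [6,7,8,9]=1
  size 5 → [4,6,7,8,9]=1  [5,6,7,8,9]=5
  size 6 → [3,4,6,7,8,9]=1  [4,5,6,7,8,9]=6
  size 7 → [2,3,4,6,7,8,9]=1  [3,4,5,6,7,8,9]=7
  size 8 → [1,2,3,4,6,7,8,9]=1  [2,3,4,5,6,7,8,9]=8
  first=0(i) contributes 9
  first=5(l) contributes 1
|[w]| = 10

10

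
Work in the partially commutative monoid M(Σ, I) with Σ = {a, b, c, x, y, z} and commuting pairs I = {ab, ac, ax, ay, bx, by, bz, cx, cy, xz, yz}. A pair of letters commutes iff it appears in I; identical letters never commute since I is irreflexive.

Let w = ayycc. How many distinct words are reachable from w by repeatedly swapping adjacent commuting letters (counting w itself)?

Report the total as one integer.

30

0(a) covers ∅
1(y) covers ∅
2(y) covers 1:y
3(c) covers ∅
4(c) covers 3:c
floor of heap: 0:a, 1:y, 3:c
completions by unplaced set U, small U first (add the entries for U minus each lowest piece of U):
  |U|=1: {0}:1  {2}:1  {4}:1
  |U|=2: {0,2}:2  {0,4}:2  {1,2}:1  {2,4}:2  {3,4}:1
  |U|=3: {0,1,2}:3  {0,2,4}:6  {0,3,4}:3  {1,2,4}:3  {2,3,4}:3
  start at 0(a): 6
  start at 1(y): 12
  start at 3(c): 12
sum over floor = 30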